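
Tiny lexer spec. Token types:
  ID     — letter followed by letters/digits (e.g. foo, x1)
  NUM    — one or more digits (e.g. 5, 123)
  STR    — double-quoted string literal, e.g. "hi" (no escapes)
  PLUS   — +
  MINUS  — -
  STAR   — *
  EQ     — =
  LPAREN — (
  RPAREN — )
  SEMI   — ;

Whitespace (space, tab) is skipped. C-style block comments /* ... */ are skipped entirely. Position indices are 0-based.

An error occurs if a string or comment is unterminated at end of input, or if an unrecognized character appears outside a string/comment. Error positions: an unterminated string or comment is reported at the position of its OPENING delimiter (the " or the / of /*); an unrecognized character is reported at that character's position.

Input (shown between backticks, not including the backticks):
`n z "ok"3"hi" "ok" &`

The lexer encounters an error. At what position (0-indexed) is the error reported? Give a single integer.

pos=0: emit ID 'n' (now at pos=1)
pos=2: emit ID 'z' (now at pos=3)
pos=4: enter STRING mode
pos=4: emit STR "ok" (now at pos=8)
pos=8: emit NUM '3' (now at pos=9)
pos=9: enter STRING mode
pos=9: emit STR "hi" (now at pos=13)
pos=14: enter STRING mode
pos=14: emit STR "ok" (now at pos=18)
pos=19: ERROR — unrecognized char '&'

Answer: 19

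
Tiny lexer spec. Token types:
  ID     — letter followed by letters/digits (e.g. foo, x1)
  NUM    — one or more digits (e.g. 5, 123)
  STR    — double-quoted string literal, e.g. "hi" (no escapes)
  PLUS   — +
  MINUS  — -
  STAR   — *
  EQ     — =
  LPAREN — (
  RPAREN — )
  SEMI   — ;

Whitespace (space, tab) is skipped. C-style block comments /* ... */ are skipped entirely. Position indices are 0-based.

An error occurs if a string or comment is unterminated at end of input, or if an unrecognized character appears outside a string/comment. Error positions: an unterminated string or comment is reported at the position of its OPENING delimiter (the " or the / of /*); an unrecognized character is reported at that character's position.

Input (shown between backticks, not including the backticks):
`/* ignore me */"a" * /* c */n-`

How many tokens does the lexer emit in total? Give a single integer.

Answer: 4

Derivation:
pos=0: enter COMMENT mode (saw '/*')
exit COMMENT mode (now at pos=15)
pos=15: enter STRING mode
pos=15: emit STR "a" (now at pos=18)
pos=19: emit STAR '*'
pos=21: enter COMMENT mode (saw '/*')
exit COMMENT mode (now at pos=28)
pos=28: emit ID 'n' (now at pos=29)
pos=29: emit MINUS '-'
DONE. 4 tokens: [STR, STAR, ID, MINUS]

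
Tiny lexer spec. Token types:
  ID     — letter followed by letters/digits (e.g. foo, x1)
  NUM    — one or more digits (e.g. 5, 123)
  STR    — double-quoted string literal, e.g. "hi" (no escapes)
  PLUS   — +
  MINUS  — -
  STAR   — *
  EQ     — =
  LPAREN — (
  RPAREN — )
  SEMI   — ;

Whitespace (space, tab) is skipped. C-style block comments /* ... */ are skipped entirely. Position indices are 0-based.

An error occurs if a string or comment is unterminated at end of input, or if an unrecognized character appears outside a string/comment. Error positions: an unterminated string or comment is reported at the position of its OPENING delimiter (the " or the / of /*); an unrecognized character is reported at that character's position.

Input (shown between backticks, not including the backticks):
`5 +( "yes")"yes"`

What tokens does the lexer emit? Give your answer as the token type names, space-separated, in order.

pos=0: emit NUM '5' (now at pos=1)
pos=2: emit PLUS '+'
pos=3: emit LPAREN '('
pos=5: enter STRING mode
pos=5: emit STR "yes" (now at pos=10)
pos=10: emit RPAREN ')'
pos=11: enter STRING mode
pos=11: emit STR "yes" (now at pos=16)
DONE. 6 tokens: [NUM, PLUS, LPAREN, STR, RPAREN, STR]

Answer: NUM PLUS LPAREN STR RPAREN STR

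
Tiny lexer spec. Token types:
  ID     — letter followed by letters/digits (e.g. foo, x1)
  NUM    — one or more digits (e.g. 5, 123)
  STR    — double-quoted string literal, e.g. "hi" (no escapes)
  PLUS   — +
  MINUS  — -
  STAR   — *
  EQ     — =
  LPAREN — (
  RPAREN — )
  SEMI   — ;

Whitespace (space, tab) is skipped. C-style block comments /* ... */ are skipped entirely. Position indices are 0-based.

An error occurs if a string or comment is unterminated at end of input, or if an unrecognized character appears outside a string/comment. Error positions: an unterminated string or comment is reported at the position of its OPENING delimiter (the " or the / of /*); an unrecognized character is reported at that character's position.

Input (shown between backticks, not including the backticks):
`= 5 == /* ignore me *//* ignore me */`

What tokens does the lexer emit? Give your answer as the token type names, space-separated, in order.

Answer: EQ NUM EQ EQ

Derivation:
pos=0: emit EQ '='
pos=2: emit NUM '5' (now at pos=3)
pos=4: emit EQ '='
pos=5: emit EQ '='
pos=7: enter COMMENT mode (saw '/*')
exit COMMENT mode (now at pos=22)
pos=22: enter COMMENT mode (saw '/*')
exit COMMENT mode (now at pos=37)
DONE. 4 tokens: [EQ, NUM, EQ, EQ]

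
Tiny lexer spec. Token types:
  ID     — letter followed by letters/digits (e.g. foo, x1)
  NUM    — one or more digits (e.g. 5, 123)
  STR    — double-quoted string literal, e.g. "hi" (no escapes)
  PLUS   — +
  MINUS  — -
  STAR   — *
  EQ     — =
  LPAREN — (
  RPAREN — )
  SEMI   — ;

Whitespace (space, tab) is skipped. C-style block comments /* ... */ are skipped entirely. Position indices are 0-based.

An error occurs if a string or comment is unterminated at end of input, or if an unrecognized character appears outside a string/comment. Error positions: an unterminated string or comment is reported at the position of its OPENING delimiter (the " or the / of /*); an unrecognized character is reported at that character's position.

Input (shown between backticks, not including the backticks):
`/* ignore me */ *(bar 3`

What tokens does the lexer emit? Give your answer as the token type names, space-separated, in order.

Answer: STAR LPAREN ID NUM

Derivation:
pos=0: enter COMMENT mode (saw '/*')
exit COMMENT mode (now at pos=15)
pos=16: emit STAR '*'
pos=17: emit LPAREN '('
pos=18: emit ID 'bar' (now at pos=21)
pos=22: emit NUM '3' (now at pos=23)
DONE. 4 tokens: [STAR, LPAREN, ID, NUM]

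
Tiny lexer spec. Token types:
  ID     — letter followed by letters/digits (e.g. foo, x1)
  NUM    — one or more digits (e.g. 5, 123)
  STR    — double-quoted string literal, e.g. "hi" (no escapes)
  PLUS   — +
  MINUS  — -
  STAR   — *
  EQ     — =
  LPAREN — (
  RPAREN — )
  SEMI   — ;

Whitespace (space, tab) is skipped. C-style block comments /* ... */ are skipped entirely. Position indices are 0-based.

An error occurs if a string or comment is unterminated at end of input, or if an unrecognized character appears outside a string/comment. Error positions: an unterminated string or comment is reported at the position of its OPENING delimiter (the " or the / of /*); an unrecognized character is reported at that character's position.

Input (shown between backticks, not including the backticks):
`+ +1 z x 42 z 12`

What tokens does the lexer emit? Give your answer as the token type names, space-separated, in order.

pos=0: emit PLUS '+'
pos=2: emit PLUS '+'
pos=3: emit NUM '1' (now at pos=4)
pos=5: emit ID 'z' (now at pos=6)
pos=7: emit ID 'x' (now at pos=8)
pos=9: emit NUM '42' (now at pos=11)
pos=12: emit ID 'z' (now at pos=13)
pos=14: emit NUM '12' (now at pos=16)
DONE. 8 tokens: [PLUS, PLUS, NUM, ID, ID, NUM, ID, NUM]

Answer: PLUS PLUS NUM ID ID NUM ID NUM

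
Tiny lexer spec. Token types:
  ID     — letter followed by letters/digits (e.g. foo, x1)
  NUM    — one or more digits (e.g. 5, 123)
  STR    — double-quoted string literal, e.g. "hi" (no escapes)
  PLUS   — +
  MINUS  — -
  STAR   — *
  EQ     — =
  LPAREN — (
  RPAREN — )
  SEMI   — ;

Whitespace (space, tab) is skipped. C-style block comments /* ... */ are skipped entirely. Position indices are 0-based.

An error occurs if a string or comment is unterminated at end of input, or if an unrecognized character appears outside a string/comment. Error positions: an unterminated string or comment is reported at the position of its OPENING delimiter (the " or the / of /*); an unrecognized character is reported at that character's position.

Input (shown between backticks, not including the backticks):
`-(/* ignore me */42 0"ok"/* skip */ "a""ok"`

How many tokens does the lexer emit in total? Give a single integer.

Answer: 7

Derivation:
pos=0: emit MINUS '-'
pos=1: emit LPAREN '('
pos=2: enter COMMENT mode (saw '/*')
exit COMMENT mode (now at pos=17)
pos=17: emit NUM '42' (now at pos=19)
pos=20: emit NUM '0' (now at pos=21)
pos=21: enter STRING mode
pos=21: emit STR "ok" (now at pos=25)
pos=25: enter COMMENT mode (saw '/*')
exit COMMENT mode (now at pos=35)
pos=36: enter STRING mode
pos=36: emit STR "a" (now at pos=39)
pos=39: enter STRING mode
pos=39: emit STR "ok" (now at pos=43)
DONE. 7 tokens: [MINUS, LPAREN, NUM, NUM, STR, STR, STR]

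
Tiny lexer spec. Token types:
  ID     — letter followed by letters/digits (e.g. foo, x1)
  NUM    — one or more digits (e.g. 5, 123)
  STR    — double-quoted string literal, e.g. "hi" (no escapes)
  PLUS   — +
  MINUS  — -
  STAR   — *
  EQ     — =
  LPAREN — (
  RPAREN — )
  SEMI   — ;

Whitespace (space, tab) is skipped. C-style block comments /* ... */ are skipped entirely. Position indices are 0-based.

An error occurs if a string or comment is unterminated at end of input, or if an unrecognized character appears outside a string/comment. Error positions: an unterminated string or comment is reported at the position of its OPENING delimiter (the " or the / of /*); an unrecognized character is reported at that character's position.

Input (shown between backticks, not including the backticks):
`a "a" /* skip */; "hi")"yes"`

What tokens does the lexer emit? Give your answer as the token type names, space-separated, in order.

pos=0: emit ID 'a' (now at pos=1)
pos=2: enter STRING mode
pos=2: emit STR "a" (now at pos=5)
pos=6: enter COMMENT mode (saw '/*')
exit COMMENT mode (now at pos=16)
pos=16: emit SEMI ';'
pos=18: enter STRING mode
pos=18: emit STR "hi" (now at pos=22)
pos=22: emit RPAREN ')'
pos=23: enter STRING mode
pos=23: emit STR "yes" (now at pos=28)
DONE. 6 tokens: [ID, STR, SEMI, STR, RPAREN, STR]

Answer: ID STR SEMI STR RPAREN STR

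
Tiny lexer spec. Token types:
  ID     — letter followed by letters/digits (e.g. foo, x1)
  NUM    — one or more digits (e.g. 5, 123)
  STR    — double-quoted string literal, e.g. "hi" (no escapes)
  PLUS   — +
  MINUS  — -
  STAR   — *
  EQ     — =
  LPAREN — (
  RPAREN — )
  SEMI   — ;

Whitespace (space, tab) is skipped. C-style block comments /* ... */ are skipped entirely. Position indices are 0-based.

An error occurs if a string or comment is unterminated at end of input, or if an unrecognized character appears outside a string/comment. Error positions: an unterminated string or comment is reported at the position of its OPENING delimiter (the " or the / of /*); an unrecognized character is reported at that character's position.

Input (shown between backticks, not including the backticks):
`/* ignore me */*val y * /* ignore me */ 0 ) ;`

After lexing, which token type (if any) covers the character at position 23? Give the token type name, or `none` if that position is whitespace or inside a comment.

Answer: none

Derivation:
pos=0: enter COMMENT mode (saw '/*')
exit COMMENT mode (now at pos=15)
pos=15: emit STAR '*'
pos=16: emit ID 'val' (now at pos=19)
pos=20: emit ID 'y' (now at pos=21)
pos=22: emit STAR '*'
pos=24: enter COMMENT mode (saw '/*')
exit COMMENT mode (now at pos=39)
pos=40: emit NUM '0' (now at pos=41)
pos=42: emit RPAREN ')'
pos=44: emit SEMI ';'
DONE. 7 tokens: [STAR, ID, ID, STAR, NUM, RPAREN, SEMI]
Position 23: char is ' ' -> none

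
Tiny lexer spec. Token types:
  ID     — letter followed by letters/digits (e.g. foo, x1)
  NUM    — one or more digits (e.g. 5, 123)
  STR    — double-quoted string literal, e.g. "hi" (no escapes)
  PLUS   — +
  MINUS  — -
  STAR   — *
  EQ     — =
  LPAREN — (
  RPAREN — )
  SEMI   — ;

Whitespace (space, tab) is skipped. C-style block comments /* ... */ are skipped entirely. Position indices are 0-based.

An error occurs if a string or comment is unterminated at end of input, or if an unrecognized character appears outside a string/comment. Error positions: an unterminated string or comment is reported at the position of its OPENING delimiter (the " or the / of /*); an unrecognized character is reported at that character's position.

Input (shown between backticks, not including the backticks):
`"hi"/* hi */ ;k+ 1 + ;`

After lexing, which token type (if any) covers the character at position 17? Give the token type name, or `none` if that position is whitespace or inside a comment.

pos=0: enter STRING mode
pos=0: emit STR "hi" (now at pos=4)
pos=4: enter COMMENT mode (saw '/*')
exit COMMENT mode (now at pos=12)
pos=13: emit SEMI ';'
pos=14: emit ID 'k' (now at pos=15)
pos=15: emit PLUS '+'
pos=17: emit NUM '1' (now at pos=18)
pos=19: emit PLUS '+'
pos=21: emit SEMI ';'
DONE. 7 tokens: [STR, SEMI, ID, PLUS, NUM, PLUS, SEMI]
Position 17: char is '1' -> NUM

Answer: NUM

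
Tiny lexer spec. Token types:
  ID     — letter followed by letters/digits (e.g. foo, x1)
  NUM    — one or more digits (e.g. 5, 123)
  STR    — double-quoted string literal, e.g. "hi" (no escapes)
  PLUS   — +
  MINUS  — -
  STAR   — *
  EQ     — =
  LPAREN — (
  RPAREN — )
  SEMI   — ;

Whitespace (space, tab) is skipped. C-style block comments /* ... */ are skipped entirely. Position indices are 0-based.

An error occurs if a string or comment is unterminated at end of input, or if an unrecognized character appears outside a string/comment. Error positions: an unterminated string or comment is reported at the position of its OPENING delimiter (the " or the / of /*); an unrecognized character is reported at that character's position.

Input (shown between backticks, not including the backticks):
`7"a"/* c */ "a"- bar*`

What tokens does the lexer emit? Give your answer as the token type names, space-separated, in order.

Answer: NUM STR STR MINUS ID STAR

Derivation:
pos=0: emit NUM '7' (now at pos=1)
pos=1: enter STRING mode
pos=1: emit STR "a" (now at pos=4)
pos=4: enter COMMENT mode (saw '/*')
exit COMMENT mode (now at pos=11)
pos=12: enter STRING mode
pos=12: emit STR "a" (now at pos=15)
pos=15: emit MINUS '-'
pos=17: emit ID 'bar' (now at pos=20)
pos=20: emit STAR '*'
DONE. 6 tokens: [NUM, STR, STR, MINUS, ID, STAR]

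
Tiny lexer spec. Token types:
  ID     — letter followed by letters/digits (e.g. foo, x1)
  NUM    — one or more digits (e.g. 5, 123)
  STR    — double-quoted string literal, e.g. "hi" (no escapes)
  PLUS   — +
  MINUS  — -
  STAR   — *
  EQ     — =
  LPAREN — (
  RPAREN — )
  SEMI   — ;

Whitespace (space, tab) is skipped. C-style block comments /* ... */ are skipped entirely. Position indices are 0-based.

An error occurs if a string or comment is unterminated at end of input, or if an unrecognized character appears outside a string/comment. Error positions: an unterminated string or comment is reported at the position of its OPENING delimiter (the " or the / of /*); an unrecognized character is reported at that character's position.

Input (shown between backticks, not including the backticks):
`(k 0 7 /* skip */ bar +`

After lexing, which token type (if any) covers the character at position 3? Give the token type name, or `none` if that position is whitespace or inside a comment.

Answer: NUM

Derivation:
pos=0: emit LPAREN '('
pos=1: emit ID 'k' (now at pos=2)
pos=3: emit NUM '0' (now at pos=4)
pos=5: emit NUM '7' (now at pos=6)
pos=7: enter COMMENT mode (saw '/*')
exit COMMENT mode (now at pos=17)
pos=18: emit ID 'bar' (now at pos=21)
pos=22: emit PLUS '+'
DONE. 6 tokens: [LPAREN, ID, NUM, NUM, ID, PLUS]
Position 3: char is '0' -> NUM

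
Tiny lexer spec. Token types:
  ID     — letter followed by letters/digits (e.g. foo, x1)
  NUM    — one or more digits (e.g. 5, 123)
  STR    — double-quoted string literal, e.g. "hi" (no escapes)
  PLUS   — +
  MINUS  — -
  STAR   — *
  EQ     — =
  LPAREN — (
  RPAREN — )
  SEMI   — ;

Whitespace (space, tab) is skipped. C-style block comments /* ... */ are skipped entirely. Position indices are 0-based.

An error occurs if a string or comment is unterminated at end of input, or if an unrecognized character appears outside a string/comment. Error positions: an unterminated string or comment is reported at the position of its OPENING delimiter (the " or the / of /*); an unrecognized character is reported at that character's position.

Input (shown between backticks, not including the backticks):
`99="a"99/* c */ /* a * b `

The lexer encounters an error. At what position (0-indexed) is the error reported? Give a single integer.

pos=0: emit NUM '99' (now at pos=2)
pos=2: emit EQ '='
pos=3: enter STRING mode
pos=3: emit STR "a" (now at pos=6)
pos=6: emit NUM '99' (now at pos=8)
pos=8: enter COMMENT mode (saw '/*')
exit COMMENT mode (now at pos=15)
pos=16: enter COMMENT mode (saw '/*')
pos=16: ERROR — unterminated comment (reached EOF)

Answer: 16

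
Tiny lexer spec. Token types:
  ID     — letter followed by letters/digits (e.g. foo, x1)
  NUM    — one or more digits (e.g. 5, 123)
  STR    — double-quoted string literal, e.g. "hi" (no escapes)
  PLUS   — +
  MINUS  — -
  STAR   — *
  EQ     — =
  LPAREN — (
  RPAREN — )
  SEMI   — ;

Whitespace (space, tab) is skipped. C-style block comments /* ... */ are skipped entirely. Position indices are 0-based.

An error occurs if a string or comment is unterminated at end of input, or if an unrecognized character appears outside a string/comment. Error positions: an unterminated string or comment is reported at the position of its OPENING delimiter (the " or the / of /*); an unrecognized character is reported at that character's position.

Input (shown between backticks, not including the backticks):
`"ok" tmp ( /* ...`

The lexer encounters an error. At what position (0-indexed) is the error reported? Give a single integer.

pos=0: enter STRING mode
pos=0: emit STR "ok" (now at pos=4)
pos=5: emit ID 'tmp' (now at pos=8)
pos=9: emit LPAREN '('
pos=11: enter COMMENT mode (saw '/*')
pos=11: ERROR — unterminated comment (reached EOF)

Answer: 11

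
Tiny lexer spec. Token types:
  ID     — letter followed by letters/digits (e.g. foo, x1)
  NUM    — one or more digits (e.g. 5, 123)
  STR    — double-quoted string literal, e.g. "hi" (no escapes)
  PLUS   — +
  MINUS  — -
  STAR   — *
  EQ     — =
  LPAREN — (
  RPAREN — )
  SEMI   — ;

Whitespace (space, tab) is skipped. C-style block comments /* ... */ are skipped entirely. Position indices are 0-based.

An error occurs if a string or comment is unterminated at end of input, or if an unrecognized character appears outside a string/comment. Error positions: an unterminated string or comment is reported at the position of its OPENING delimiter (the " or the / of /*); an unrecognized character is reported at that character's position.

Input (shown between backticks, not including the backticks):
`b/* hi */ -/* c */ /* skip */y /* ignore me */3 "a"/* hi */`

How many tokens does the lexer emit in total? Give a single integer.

Answer: 5

Derivation:
pos=0: emit ID 'b' (now at pos=1)
pos=1: enter COMMENT mode (saw '/*')
exit COMMENT mode (now at pos=9)
pos=10: emit MINUS '-'
pos=11: enter COMMENT mode (saw '/*')
exit COMMENT mode (now at pos=18)
pos=19: enter COMMENT mode (saw '/*')
exit COMMENT mode (now at pos=29)
pos=29: emit ID 'y' (now at pos=30)
pos=31: enter COMMENT mode (saw '/*')
exit COMMENT mode (now at pos=46)
pos=46: emit NUM '3' (now at pos=47)
pos=48: enter STRING mode
pos=48: emit STR "a" (now at pos=51)
pos=51: enter COMMENT mode (saw '/*')
exit COMMENT mode (now at pos=59)
DONE. 5 tokens: [ID, MINUS, ID, NUM, STR]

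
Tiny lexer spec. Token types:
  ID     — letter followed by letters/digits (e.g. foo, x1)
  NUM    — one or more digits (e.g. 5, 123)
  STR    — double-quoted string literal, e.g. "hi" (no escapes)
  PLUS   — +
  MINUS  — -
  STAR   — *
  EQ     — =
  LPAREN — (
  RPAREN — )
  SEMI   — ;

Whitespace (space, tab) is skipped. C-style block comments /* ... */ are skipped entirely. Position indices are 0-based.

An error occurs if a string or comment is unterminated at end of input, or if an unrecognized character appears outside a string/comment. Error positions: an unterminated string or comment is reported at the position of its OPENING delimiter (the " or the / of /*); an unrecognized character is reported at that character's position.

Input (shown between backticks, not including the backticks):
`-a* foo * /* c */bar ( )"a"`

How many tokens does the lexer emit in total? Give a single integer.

pos=0: emit MINUS '-'
pos=1: emit ID 'a' (now at pos=2)
pos=2: emit STAR '*'
pos=4: emit ID 'foo' (now at pos=7)
pos=8: emit STAR '*'
pos=10: enter COMMENT mode (saw '/*')
exit COMMENT mode (now at pos=17)
pos=17: emit ID 'bar' (now at pos=20)
pos=21: emit LPAREN '('
pos=23: emit RPAREN ')'
pos=24: enter STRING mode
pos=24: emit STR "a" (now at pos=27)
DONE. 9 tokens: [MINUS, ID, STAR, ID, STAR, ID, LPAREN, RPAREN, STR]

Answer: 9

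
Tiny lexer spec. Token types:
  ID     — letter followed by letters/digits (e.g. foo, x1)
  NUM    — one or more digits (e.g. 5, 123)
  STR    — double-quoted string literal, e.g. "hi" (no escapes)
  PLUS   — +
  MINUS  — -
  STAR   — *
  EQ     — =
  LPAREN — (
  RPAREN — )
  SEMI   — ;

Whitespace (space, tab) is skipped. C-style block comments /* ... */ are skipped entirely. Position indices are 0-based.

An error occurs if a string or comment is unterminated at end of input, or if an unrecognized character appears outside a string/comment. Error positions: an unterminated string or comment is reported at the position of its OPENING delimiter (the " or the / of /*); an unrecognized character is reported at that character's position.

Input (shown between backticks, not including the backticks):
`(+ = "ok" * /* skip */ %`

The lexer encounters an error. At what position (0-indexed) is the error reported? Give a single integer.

Answer: 23

Derivation:
pos=0: emit LPAREN '('
pos=1: emit PLUS '+'
pos=3: emit EQ '='
pos=5: enter STRING mode
pos=5: emit STR "ok" (now at pos=9)
pos=10: emit STAR '*'
pos=12: enter COMMENT mode (saw '/*')
exit COMMENT mode (now at pos=22)
pos=23: ERROR — unrecognized char '%'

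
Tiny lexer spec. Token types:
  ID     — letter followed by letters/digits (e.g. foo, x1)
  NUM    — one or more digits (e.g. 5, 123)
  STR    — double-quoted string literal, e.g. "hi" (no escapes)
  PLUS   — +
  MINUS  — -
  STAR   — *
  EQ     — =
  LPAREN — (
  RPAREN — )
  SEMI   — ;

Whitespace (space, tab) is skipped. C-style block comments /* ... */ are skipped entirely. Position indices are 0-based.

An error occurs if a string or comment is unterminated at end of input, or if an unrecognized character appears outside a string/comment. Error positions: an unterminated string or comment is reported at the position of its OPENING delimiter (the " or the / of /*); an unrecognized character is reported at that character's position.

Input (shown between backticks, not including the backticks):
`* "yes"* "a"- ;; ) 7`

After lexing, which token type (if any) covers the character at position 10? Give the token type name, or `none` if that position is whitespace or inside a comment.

pos=0: emit STAR '*'
pos=2: enter STRING mode
pos=2: emit STR "yes" (now at pos=7)
pos=7: emit STAR '*'
pos=9: enter STRING mode
pos=9: emit STR "a" (now at pos=12)
pos=12: emit MINUS '-'
pos=14: emit SEMI ';'
pos=15: emit SEMI ';'
pos=17: emit RPAREN ')'
pos=19: emit NUM '7' (now at pos=20)
DONE. 9 tokens: [STAR, STR, STAR, STR, MINUS, SEMI, SEMI, RPAREN, NUM]
Position 10: char is 'a' -> STR

Answer: STR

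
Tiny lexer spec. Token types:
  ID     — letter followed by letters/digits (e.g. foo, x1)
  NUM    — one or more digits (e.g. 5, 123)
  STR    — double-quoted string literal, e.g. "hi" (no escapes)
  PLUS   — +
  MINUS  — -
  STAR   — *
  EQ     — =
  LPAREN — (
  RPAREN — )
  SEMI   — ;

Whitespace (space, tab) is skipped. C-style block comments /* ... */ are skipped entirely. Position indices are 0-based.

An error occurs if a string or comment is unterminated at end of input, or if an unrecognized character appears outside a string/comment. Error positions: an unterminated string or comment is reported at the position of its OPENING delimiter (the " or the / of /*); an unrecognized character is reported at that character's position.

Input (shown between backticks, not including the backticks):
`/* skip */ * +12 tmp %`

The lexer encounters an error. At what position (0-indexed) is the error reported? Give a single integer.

Answer: 21

Derivation:
pos=0: enter COMMENT mode (saw '/*')
exit COMMENT mode (now at pos=10)
pos=11: emit STAR '*'
pos=13: emit PLUS '+'
pos=14: emit NUM '12' (now at pos=16)
pos=17: emit ID 'tmp' (now at pos=20)
pos=21: ERROR — unrecognized char '%'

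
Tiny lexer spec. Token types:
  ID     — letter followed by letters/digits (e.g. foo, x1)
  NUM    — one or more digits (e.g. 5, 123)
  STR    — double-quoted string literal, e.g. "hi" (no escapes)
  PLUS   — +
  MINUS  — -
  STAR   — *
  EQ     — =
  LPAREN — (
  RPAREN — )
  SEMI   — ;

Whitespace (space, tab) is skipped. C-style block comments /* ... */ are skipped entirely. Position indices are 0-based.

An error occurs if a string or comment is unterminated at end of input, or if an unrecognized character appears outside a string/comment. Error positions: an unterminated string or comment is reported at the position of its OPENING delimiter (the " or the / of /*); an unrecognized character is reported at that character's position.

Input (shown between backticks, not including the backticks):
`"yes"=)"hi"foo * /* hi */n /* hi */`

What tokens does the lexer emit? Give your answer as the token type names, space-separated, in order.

pos=0: enter STRING mode
pos=0: emit STR "yes" (now at pos=5)
pos=5: emit EQ '='
pos=6: emit RPAREN ')'
pos=7: enter STRING mode
pos=7: emit STR "hi" (now at pos=11)
pos=11: emit ID 'foo' (now at pos=14)
pos=15: emit STAR '*'
pos=17: enter COMMENT mode (saw '/*')
exit COMMENT mode (now at pos=25)
pos=25: emit ID 'n' (now at pos=26)
pos=27: enter COMMENT mode (saw '/*')
exit COMMENT mode (now at pos=35)
DONE. 7 tokens: [STR, EQ, RPAREN, STR, ID, STAR, ID]

Answer: STR EQ RPAREN STR ID STAR ID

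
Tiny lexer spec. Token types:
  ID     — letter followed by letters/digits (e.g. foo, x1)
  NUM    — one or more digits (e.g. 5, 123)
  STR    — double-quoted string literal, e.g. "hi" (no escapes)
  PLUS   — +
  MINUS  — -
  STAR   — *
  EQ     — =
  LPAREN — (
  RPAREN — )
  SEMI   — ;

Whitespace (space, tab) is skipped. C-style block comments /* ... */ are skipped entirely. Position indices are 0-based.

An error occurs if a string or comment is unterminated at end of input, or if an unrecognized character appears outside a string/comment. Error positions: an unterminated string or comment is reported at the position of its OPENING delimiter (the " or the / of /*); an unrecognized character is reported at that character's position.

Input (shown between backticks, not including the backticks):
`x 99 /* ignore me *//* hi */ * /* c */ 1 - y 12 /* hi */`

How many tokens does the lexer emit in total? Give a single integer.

Answer: 7

Derivation:
pos=0: emit ID 'x' (now at pos=1)
pos=2: emit NUM '99' (now at pos=4)
pos=5: enter COMMENT mode (saw '/*')
exit COMMENT mode (now at pos=20)
pos=20: enter COMMENT mode (saw '/*')
exit COMMENT mode (now at pos=28)
pos=29: emit STAR '*'
pos=31: enter COMMENT mode (saw '/*')
exit COMMENT mode (now at pos=38)
pos=39: emit NUM '1' (now at pos=40)
pos=41: emit MINUS '-'
pos=43: emit ID 'y' (now at pos=44)
pos=45: emit NUM '12' (now at pos=47)
pos=48: enter COMMENT mode (saw '/*')
exit COMMENT mode (now at pos=56)
DONE. 7 tokens: [ID, NUM, STAR, NUM, MINUS, ID, NUM]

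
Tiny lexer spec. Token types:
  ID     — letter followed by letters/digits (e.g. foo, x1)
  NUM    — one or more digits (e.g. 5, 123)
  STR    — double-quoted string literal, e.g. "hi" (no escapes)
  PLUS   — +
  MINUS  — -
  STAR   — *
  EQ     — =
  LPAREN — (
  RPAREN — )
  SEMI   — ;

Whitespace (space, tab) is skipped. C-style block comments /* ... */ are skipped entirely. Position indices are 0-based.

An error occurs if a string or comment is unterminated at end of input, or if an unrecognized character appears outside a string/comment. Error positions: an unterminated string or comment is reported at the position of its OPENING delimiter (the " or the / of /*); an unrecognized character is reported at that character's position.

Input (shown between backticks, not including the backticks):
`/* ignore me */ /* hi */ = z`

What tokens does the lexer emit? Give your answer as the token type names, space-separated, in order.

pos=0: enter COMMENT mode (saw '/*')
exit COMMENT mode (now at pos=15)
pos=16: enter COMMENT mode (saw '/*')
exit COMMENT mode (now at pos=24)
pos=25: emit EQ '='
pos=27: emit ID 'z' (now at pos=28)
DONE. 2 tokens: [EQ, ID]

Answer: EQ ID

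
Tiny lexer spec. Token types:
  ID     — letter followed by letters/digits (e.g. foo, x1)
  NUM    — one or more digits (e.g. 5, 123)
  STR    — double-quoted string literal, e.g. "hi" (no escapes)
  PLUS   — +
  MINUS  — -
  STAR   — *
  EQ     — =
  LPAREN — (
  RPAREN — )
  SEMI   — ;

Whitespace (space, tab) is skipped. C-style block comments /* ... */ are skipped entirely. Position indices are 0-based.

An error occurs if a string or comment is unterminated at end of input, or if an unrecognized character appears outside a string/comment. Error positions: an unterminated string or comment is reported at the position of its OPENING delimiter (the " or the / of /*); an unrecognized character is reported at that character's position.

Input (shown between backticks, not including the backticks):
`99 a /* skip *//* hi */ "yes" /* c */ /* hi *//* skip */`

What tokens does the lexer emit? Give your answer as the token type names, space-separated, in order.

Answer: NUM ID STR

Derivation:
pos=0: emit NUM '99' (now at pos=2)
pos=3: emit ID 'a' (now at pos=4)
pos=5: enter COMMENT mode (saw '/*')
exit COMMENT mode (now at pos=15)
pos=15: enter COMMENT mode (saw '/*')
exit COMMENT mode (now at pos=23)
pos=24: enter STRING mode
pos=24: emit STR "yes" (now at pos=29)
pos=30: enter COMMENT mode (saw '/*')
exit COMMENT mode (now at pos=37)
pos=38: enter COMMENT mode (saw '/*')
exit COMMENT mode (now at pos=46)
pos=46: enter COMMENT mode (saw '/*')
exit COMMENT mode (now at pos=56)
DONE. 3 tokens: [NUM, ID, STR]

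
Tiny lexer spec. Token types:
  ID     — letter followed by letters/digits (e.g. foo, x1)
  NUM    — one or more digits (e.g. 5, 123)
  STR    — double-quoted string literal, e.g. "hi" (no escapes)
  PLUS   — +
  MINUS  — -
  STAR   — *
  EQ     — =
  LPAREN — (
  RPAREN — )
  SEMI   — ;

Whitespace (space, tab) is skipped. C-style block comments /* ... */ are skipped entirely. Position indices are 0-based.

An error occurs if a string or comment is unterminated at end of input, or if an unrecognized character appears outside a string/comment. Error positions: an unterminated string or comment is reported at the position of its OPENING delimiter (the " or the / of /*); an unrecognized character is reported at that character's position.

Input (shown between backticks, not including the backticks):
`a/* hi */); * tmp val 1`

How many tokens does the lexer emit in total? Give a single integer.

Answer: 7

Derivation:
pos=0: emit ID 'a' (now at pos=1)
pos=1: enter COMMENT mode (saw '/*')
exit COMMENT mode (now at pos=9)
pos=9: emit RPAREN ')'
pos=10: emit SEMI ';'
pos=12: emit STAR '*'
pos=14: emit ID 'tmp' (now at pos=17)
pos=18: emit ID 'val' (now at pos=21)
pos=22: emit NUM '1' (now at pos=23)
DONE. 7 tokens: [ID, RPAREN, SEMI, STAR, ID, ID, NUM]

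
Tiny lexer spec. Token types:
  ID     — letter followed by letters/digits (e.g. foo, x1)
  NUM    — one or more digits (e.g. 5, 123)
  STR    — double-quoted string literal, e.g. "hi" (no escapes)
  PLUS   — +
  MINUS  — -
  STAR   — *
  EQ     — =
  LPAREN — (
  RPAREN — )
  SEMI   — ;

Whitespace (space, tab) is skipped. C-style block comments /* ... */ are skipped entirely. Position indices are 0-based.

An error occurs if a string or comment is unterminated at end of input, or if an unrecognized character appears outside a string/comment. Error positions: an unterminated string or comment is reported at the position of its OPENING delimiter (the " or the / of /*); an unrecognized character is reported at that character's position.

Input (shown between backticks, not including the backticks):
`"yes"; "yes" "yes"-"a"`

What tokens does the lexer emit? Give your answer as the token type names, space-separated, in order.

Answer: STR SEMI STR STR MINUS STR

Derivation:
pos=0: enter STRING mode
pos=0: emit STR "yes" (now at pos=5)
pos=5: emit SEMI ';'
pos=7: enter STRING mode
pos=7: emit STR "yes" (now at pos=12)
pos=13: enter STRING mode
pos=13: emit STR "yes" (now at pos=18)
pos=18: emit MINUS '-'
pos=19: enter STRING mode
pos=19: emit STR "a" (now at pos=22)
DONE. 6 tokens: [STR, SEMI, STR, STR, MINUS, STR]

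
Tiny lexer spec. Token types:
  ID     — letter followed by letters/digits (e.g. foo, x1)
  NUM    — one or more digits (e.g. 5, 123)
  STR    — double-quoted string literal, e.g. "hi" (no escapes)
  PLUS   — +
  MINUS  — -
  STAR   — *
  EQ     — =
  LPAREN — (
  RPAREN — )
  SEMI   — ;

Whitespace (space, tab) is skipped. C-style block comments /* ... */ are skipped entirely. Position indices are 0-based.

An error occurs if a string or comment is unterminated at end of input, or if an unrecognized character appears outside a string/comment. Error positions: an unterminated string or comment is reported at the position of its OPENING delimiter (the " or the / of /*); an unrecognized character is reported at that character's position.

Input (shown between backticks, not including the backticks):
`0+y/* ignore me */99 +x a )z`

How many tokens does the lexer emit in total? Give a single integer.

Answer: 9

Derivation:
pos=0: emit NUM '0' (now at pos=1)
pos=1: emit PLUS '+'
pos=2: emit ID 'y' (now at pos=3)
pos=3: enter COMMENT mode (saw '/*')
exit COMMENT mode (now at pos=18)
pos=18: emit NUM '99' (now at pos=20)
pos=21: emit PLUS '+'
pos=22: emit ID 'x' (now at pos=23)
pos=24: emit ID 'a' (now at pos=25)
pos=26: emit RPAREN ')'
pos=27: emit ID 'z' (now at pos=28)
DONE. 9 tokens: [NUM, PLUS, ID, NUM, PLUS, ID, ID, RPAREN, ID]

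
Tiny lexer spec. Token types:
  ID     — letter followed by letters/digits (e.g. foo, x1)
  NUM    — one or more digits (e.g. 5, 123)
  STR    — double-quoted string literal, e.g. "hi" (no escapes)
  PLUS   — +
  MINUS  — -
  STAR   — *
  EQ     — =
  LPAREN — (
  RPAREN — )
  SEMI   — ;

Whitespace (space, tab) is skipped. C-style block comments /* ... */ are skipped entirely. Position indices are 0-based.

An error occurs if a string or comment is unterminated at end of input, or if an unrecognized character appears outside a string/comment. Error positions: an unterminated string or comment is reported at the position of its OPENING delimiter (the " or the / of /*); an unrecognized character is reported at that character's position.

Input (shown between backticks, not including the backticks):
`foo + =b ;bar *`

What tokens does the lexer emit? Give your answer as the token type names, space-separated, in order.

pos=0: emit ID 'foo' (now at pos=3)
pos=4: emit PLUS '+'
pos=6: emit EQ '='
pos=7: emit ID 'b' (now at pos=8)
pos=9: emit SEMI ';'
pos=10: emit ID 'bar' (now at pos=13)
pos=14: emit STAR '*'
DONE. 7 tokens: [ID, PLUS, EQ, ID, SEMI, ID, STAR]

Answer: ID PLUS EQ ID SEMI ID STAR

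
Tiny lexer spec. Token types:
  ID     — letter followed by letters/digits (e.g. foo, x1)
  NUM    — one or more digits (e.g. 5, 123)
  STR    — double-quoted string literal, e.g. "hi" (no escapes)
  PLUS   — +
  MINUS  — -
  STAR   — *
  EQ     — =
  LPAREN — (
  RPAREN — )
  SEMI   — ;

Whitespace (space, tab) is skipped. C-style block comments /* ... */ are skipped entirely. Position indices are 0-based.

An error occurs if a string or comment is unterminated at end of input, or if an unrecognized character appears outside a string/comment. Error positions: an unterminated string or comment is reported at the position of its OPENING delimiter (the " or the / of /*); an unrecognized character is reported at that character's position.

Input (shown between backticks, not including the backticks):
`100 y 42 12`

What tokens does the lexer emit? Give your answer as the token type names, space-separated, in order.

pos=0: emit NUM '100' (now at pos=3)
pos=4: emit ID 'y' (now at pos=5)
pos=6: emit NUM '42' (now at pos=8)
pos=9: emit NUM '12' (now at pos=11)
DONE. 4 tokens: [NUM, ID, NUM, NUM]

Answer: NUM ID NUM NUM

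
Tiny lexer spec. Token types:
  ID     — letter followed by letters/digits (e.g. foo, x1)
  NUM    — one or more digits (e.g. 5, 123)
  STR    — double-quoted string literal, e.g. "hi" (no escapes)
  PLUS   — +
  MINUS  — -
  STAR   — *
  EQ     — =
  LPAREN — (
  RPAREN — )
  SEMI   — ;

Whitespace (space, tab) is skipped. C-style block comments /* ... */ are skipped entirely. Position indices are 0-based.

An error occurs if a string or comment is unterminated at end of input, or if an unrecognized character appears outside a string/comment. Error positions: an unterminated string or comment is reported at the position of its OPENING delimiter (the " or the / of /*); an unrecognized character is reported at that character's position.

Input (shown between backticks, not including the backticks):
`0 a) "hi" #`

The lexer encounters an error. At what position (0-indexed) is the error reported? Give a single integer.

pos=0: emit NUM '0' (now at pos=1)
pos=2: emit ID 'a' (now at pos=3)
pos=3: emit RPAREN ')'
pos=5: enter STRING mode
pos=5: emit STR "hi" (now at pos=9)
pos=10: ERROR — unrecognized char '#'

Answer: 10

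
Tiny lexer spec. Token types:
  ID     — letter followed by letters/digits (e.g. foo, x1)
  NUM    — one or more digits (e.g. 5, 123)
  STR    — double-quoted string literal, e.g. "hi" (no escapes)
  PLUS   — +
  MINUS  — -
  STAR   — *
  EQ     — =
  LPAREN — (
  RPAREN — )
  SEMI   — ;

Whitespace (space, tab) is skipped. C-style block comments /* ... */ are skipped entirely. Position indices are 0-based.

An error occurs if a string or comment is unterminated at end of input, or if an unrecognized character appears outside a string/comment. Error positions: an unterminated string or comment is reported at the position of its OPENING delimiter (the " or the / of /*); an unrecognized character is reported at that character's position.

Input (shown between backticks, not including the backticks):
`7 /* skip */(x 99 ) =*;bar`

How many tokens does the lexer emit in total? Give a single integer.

pos=0: emit NUM '7' (now at pos=1)
pos=2: enter COMMENT mode (saw '/*')
exit COMMENT mode (now at pos=12)
pos=12: emit LPAREN '('
pos=13: emit ID 'x' (now at pos=14)
pos=15: emit NUM '99' (now at pos=17)
pos=18: emit RPAREN ')'
pos=20: emit EQ '='
pos=21: emit STAR '*'
pos=22: emit SEMI ';'
pos=23: emit ID 'bar' (now at pos=26)
DONE. 9 tokens: [NUM, LPAREN, ID, NUM, RPAREN, EQ, STAR, SEMI, ID]

Answer: 9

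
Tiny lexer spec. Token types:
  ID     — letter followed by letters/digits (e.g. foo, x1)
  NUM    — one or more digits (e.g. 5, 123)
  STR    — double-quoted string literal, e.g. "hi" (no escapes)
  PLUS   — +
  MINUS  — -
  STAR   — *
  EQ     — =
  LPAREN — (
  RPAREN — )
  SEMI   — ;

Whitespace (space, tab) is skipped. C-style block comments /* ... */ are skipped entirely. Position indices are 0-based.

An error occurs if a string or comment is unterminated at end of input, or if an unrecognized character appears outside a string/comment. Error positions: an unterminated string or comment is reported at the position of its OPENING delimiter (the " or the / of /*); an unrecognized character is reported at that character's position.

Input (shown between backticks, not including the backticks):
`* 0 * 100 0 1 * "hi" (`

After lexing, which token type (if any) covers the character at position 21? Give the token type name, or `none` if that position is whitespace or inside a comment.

pos=0: emit STAR '*'
pos=2: emit NUM '0' (now at pos=3)
pos=4: emit STAR '*'
pos=6: emit NUM '100' (now at pos=9)
pos=10: emit NUM '0' (now at pos=11)
pos=12: emit NUM '1' (now at pos=13)
pos=14: emit STAR '*'
pos=16: enter STRING mode
pos=16: emit STR "hi" (now at pos=20)
pos=21: emit LPAREN '('
DONE. 9 tokens: [STAR, NUM, STAR, NUM, NUM, NUM, STAR, STR, LPAREN]
Position 21: char is '(' -> LPAREN

Answer: LPAREN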